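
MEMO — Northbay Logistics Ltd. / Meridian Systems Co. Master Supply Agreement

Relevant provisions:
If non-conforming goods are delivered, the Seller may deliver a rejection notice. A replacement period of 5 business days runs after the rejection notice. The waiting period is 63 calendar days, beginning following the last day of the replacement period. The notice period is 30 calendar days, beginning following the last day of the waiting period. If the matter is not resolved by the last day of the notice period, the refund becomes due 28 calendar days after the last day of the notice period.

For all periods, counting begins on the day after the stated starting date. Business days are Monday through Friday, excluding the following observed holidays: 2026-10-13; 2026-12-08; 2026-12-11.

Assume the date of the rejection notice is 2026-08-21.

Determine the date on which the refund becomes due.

From Friday, 2026-08-21, 5 business days (Aug 24, Aug 25, Aug 26, Aug 27, Aug 28, skipping weekends) brings us to Friday, 2026-08-28, which is the last day of the replacement period.
The last day of the waiting period: 63 calendar days after 2026-08-28 is 2026-10-30.
The last day of the notice period: 2026-10-30 + 30 days = 2026-11-29.
The date on which the refund becomes due: 28 calendar days after 2026-11-29 is 2026-12-27.

2026-12-27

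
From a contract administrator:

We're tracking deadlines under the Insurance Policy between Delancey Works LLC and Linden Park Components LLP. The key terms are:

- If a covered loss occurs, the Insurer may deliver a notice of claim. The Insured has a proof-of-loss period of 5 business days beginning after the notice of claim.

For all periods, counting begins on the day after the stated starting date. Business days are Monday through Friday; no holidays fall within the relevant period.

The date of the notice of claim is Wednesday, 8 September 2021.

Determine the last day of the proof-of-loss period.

The last day of the proof-of-loss period: 5 business days after Wednesday, 8 September 2021, skipping weekends — Sep 9, Sep 10, Sep 13, Sep 14, Sep 15 — lands on Wednesday, 15 September 2021.

15 September 2021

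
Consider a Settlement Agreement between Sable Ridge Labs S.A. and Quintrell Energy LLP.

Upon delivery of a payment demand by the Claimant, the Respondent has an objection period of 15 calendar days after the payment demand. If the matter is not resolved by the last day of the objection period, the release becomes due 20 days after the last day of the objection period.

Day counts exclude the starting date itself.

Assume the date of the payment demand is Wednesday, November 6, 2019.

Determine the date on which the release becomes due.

The last day of the objection period: November 6, 2019 + 15 days = November 21, 2019.
Adding 20 calendar days to November 21, 2019 gives December 11, 2019, which is the date on which the release becomes due.

December 11, 2019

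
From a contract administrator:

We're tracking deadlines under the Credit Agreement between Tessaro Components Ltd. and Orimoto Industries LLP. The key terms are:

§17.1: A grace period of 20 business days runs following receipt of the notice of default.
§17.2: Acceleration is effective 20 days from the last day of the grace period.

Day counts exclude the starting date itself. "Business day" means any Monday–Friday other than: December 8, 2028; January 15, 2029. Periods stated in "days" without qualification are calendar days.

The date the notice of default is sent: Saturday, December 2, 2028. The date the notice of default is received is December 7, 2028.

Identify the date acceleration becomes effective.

January 25, 2029

The last day of the grace period: 20 business days after Thursday, December 7, 2028, skipping weekends and the listed holiday on Dec 8 — Dec 11, Dec 12, Dec 13, Dec 14, …, Jan 3, Jan 4, Jan 5 — lands on Friday, January 5, 2029.
Adding 20 calendar days to January 5, 2029 gives January 25, 2029, which is the date acceleration becomes effective.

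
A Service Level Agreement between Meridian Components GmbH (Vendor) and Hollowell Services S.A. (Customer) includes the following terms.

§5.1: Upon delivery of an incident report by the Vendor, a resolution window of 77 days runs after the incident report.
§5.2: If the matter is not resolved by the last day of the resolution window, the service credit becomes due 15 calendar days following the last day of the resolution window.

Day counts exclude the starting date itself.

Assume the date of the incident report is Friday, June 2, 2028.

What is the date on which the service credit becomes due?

September 2, 2028

The last day of the resolution window: June 2, 2028 + 77 days = August 18, 2028.
The date on which the service credit becomes due: August 18, 2028 + 15 days = September 2, 2028.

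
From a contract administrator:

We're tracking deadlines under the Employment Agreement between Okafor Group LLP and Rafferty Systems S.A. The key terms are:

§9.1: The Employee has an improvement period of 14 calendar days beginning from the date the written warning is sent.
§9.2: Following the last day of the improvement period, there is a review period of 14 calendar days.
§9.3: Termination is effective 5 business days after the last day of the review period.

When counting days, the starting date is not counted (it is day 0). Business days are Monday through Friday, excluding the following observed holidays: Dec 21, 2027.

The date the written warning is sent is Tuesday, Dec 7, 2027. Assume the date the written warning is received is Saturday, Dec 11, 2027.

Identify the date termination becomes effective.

Jan 11, 2028

The last day of the improvement period: 14 calendar days after Dec 7, 2027 is Dec 21, 2027.
The last day of the review period: Dec 21, 2027 + 14 days = Jan 4, 2028.
From Tuesday, Jan 4, 2028, 5 business days (Jan 5, Jan 6, Jan 7, Jan 10, Jan 11, skipping weekends) brings us to Tuesday, Jan 11, 2028, which is the date termination becomes effective.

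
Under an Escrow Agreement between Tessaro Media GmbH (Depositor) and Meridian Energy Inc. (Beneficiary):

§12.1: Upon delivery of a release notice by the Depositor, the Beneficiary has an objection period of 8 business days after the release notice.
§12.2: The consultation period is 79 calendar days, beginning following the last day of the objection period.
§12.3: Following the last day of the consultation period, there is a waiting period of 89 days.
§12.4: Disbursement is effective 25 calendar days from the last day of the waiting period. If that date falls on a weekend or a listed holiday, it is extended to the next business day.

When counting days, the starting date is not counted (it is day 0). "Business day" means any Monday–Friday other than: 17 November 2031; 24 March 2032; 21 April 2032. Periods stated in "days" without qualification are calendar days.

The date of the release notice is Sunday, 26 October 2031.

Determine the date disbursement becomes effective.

The last day of the objection period: 8 business days after Sunday, 26 October 2031, skipping weekends — Oct 27, Oct 28, Oct 29, Oct 30, Oct 31, Nov 3, Nov 4, Nov 5 — lands on Wednesday, 5 November 2031.
The last day of the consultation period: 5 November 2031 + 79 days = 23 January 2032.
Adding 89 calendar days to 23 January 2032 gives 21 April 2032, which is the last day of the waiting period.
The date disbursement becomes effective: 25 calendar days after 21 April 2032 is 16 May 2032. That falls on a Sunday, so it rolls to the next business day, Monday, 17 May 2032.

17 May 2032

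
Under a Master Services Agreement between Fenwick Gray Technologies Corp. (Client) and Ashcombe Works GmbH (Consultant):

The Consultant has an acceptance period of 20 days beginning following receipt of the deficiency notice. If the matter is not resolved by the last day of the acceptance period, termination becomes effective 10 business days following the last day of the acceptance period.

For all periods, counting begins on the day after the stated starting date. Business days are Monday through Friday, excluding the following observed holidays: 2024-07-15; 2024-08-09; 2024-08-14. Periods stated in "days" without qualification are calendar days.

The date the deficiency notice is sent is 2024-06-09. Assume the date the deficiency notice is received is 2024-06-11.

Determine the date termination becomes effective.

2024-07-16

The last day of the acceptance period: 20 calendar days after 2024-06-11 is 2024-07-01.
The date termination becomes effective: 10 business days after Monday, 2024-07-01, skipping weekends and the listed holiday on Jul 15 — Jul 2, Jul 3, Jul 4, Jul 5, Jul 8, Jul 9, Jul 10, Jul 11, Jul 12, Jul 16 — lands on Tuesday, 2024-07-16.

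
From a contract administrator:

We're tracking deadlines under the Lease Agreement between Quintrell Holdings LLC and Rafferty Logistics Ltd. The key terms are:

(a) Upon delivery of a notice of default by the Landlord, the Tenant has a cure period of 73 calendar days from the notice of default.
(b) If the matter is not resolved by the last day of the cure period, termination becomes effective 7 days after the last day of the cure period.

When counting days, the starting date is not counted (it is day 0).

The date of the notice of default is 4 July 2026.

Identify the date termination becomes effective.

The last day of the cure period: 4 July 2026 + 73 days = 15 September 2026.
The date termination becomes effective: 7 calendar days after 15 September 2026 is 22 September 2026.

22 September 2026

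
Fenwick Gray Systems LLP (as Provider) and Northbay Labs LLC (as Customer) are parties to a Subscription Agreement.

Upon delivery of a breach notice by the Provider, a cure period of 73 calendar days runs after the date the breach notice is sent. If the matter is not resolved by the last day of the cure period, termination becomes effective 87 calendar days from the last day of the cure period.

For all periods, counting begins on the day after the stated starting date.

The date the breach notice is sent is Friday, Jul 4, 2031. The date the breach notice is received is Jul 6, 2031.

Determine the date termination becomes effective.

The last day of the cure period: Jul 4, 2031 + 73 days = Sep 15, 2031.
The date termination becomes effective: 87 calendar days after Sep 15, 2031 is Dec 11, 2031.

Dec 11, 2031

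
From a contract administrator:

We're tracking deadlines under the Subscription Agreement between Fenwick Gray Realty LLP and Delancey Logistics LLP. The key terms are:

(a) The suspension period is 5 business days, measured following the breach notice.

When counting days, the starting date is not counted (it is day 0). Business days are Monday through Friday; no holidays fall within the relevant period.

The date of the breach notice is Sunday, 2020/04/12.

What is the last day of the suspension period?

2020/04/17

The last day of the suspension period: 5 business days after Sunday, 2020/04/12, skipping weekends — Apr 13, Apr 14, Apr 15, Apr 16, Apr 17 — lands on Friday, 2020/04/17.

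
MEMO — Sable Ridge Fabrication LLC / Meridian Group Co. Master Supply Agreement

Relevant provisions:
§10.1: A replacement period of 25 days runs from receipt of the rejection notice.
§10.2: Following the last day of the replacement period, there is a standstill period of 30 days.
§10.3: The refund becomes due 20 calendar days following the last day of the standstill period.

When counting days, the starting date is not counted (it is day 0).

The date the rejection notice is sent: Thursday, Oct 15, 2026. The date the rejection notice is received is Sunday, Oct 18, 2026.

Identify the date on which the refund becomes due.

Adding 25 calendar days to Oct 18, 2026 gives Nov 12, 2026, which is the last day of the replacement period.
Adding 30 calendar days to Nov 12, 2026 gives Dec 12, 2026, which is the last day of the standstill period.
Adding 20 calendar days to Dec 12, 2026 gives Jan 1, 2027, which is the date on which the refund becomes due.

Jan 1, 2027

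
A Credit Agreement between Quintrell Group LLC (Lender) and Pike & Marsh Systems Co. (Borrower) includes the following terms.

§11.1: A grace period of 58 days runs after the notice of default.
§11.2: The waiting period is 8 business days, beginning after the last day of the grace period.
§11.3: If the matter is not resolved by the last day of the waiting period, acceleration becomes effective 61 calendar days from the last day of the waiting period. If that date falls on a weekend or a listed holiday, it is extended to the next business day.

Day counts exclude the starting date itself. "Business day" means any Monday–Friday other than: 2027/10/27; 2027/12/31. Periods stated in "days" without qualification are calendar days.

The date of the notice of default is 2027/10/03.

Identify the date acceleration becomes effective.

The last day of the grace period: 2027/10/03 + 58 days = 2027/11/30.
From Tuesday, 2027/11/30, 8 business days (Dec 1, Dec 2, Dec 3, Dec 6, Dec 7, Dec 8, Dec 9, Dec 10, skipping weekends) brings us to Friday, 2027/12/10, which is the last day of the waiting period.
The date acceleration becomes effective: 61 calendar days after 2027/12/10 is 2028/02/09. 2028/02/09 is a Wednesday and is not a listed holiday, so no roll-forward applies.

2028/02/09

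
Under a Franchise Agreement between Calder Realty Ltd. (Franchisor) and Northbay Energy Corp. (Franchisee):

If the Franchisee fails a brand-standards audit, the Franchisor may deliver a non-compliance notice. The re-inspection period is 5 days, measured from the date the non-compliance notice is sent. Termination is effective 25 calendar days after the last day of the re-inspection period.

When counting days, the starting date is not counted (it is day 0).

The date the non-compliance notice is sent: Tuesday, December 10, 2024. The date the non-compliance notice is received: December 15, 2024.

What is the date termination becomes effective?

Adding 5 calendar days to December 10, 2024 gives December 15, 2024, which is the last day of the re-inspection period.
Adding 25 calendar days to December 15, 2024 gives January 9, 2025, which is the date termination becomes effective.

January 9, 2025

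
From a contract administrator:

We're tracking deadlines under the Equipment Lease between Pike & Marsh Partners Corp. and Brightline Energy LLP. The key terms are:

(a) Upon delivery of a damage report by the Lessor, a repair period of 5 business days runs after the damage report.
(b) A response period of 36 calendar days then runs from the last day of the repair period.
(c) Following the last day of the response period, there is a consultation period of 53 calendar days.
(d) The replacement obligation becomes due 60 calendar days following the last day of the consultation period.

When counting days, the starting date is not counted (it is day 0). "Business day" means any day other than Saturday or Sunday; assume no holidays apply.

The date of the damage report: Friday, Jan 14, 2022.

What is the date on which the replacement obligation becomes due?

From Friday, Jan 14, 2022, 5 business days (Jan 17, Jan 18, Jan 19, Jan 20, Jan 21, skipping weekends) brings us to Friday, Jan 21, 2022, which is the last day of the repair period.
The last day of the response period: 36 calendar days after Jan 21, 2022 is Feb 26, 2022.
The last day of the consultation period: 53 calendar days after Feb 26, 2022 is Apr 20, 2022.
The date on which the replacement obligation becomes due: 60 calendar days after Apr 20, 2022 is Jun 19, 2022.

Jun 19, 2022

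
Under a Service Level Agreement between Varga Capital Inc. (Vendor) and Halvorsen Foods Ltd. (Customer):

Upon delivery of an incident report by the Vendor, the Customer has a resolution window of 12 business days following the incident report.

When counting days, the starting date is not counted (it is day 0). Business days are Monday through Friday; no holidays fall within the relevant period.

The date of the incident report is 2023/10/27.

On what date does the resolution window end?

2023/11/14

From Friday, 2023/10/27, 12 business days (Oct 30, Oct 31, Nov 1, Nov 2, …, Nov 10, Nov 13, Nov 14, skipping weekends) brings us to Tuesday, 2023/11/14, which is the last day of the resolution window.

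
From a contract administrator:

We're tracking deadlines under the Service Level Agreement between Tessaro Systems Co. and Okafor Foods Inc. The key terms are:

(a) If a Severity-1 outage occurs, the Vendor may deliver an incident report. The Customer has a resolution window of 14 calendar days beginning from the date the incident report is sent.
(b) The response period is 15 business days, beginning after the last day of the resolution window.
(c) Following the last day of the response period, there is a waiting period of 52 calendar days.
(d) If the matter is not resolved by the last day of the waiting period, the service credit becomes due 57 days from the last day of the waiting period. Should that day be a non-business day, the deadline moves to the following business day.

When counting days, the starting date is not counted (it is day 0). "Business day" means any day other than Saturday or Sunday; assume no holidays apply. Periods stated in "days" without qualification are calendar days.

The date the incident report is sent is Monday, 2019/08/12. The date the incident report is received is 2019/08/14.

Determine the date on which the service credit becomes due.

The last day of the resolution window: 2019/08/12 + 14 days = 2019/08/26.
From Monday, 2019/08/26, 15 business days (Aug 27, Aug 28, Aug 29, Aug 30, …, Sep 12, Sep 13, Sep 16, skipping weekends) brings us to Monday, 2019/09/16, which is the last day of the response period.
Adding 52 calendar days to 2019/09/16 gives 2019/11/07, which is the last day of the waiting period.
The date on which the service credit becomes due: 2019/11/07 + 57 days = 2020/01/03. 2020/01/03 is a Friday, so no roll-forward applies.

2020/01/03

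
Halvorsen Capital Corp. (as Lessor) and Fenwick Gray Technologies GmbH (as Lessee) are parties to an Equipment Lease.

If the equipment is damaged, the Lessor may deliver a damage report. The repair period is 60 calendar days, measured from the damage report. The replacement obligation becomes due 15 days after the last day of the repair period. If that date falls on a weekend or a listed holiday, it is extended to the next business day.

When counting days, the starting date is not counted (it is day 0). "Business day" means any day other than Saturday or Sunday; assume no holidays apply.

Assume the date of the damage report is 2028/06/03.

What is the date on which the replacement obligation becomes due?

Adding 60 calendar days to 2028/06/03 gives 2028/08/02, which is the last day of the repair period.
The date on which the replacement obligation becomes due: 15 calendar days after 2028/08/02 is 2028/08/17. 2028/08/17 is a Thursday, so no roll-forward applies.

2028/08/17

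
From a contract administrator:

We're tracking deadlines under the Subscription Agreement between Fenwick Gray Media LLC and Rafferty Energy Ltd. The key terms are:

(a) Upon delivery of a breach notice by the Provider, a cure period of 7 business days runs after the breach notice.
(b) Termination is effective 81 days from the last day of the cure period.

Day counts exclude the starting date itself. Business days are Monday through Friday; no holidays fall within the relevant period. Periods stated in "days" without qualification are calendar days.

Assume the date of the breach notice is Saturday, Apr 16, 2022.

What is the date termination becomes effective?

The last day of the cure period: 7 business days after Saturday, Apr 16, 2022, skipping weekends — Apr 18, Apr 19, Apr 20, Apr 21, Apr 22, Apr 25, Apr 26 — lands on Tuesday, Apr 26, 2022.
Adding 81 calendar days to Apr 26, 2022 gives Jul 16, 2022, which is the date termination becomes effective.

Jul 16, 2022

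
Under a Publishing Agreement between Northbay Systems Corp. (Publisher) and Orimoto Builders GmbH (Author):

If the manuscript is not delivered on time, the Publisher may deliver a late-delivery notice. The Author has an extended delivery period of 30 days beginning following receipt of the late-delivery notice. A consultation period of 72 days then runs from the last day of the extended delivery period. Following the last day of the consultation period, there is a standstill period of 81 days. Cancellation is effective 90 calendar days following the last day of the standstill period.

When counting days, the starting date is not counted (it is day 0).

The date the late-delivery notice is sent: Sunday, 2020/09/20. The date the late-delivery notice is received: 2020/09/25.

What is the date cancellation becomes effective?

2021/06/25

The last day of the extended delivery period: 2020/09/25 + 30 days = 2020/10/25.
Adding 72 calendar days to 2020/10/25 gives 2021/01/05, which is the last day of the consultation period.
The last day of the standstill period: 81 calendar days after 2021/01/05 is 2021/03/27.
The date cancellation becomes effective: 90 calendar days after 2021/03/27 is 2021/06/25.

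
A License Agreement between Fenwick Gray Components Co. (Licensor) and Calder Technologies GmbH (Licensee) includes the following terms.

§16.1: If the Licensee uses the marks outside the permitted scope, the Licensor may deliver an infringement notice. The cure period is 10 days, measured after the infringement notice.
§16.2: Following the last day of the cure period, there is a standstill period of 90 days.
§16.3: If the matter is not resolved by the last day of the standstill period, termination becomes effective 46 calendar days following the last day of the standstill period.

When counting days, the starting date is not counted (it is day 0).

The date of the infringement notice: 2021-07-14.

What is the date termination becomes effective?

2021-12-07

The last day of the cure period: 2021-07-14 + 10 days = 2021-07-24.
The last day of the standstill period: 90 calendar days after 2021-07-24 is 2021-10-22.
The date termination becomes effective: 2021-10-22 + 46 days = 2021-12-07.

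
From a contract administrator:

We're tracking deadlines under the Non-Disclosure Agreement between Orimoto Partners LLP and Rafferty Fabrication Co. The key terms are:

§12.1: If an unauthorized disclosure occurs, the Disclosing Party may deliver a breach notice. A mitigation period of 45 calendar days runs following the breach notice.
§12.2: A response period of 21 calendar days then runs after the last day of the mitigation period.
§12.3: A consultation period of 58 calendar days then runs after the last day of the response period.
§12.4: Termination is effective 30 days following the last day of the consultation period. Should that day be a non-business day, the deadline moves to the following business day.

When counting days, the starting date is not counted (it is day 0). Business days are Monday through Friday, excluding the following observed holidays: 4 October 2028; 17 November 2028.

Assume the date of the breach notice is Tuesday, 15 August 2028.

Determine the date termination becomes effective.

The last day of the mitigation period: 45 calendar days after 15 August 2028 is 29 September 2028.
The last day of the response period: 21 calendar days after 29 September 2028 is 20 October 2028.
The last day of the consultation period: 58 calendar days after 20 October 2028 is 17 December 2028.
The date termination becomes effective: 30 calendar days after 17 December 2028 is 16 January 2029. 16 January 2029 is a Tuesday and is not a listed holiday, so no roll-forward applies.

16 January 2029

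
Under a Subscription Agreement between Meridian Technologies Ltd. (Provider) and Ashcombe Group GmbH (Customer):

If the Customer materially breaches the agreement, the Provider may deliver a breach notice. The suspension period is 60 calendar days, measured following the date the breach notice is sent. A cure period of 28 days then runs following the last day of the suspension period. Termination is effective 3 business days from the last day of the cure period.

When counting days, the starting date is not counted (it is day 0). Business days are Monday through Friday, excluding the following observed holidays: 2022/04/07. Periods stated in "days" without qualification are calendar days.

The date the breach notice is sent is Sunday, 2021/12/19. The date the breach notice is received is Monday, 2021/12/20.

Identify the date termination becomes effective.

2022/03/22

The last day of the suspension period: 60 calendar days after 2021/12/19 is 2022/02/17.
The last day of the cure period: 28 calendar days after 2022/02/17 is 2022/03/17.
The date termination becomes effective: 3 business days after Thursday, 2022/03/17, skipping weekends — Mar 18, Mar 21, Mar 22 — lands on Tuesday, 2022/03/22.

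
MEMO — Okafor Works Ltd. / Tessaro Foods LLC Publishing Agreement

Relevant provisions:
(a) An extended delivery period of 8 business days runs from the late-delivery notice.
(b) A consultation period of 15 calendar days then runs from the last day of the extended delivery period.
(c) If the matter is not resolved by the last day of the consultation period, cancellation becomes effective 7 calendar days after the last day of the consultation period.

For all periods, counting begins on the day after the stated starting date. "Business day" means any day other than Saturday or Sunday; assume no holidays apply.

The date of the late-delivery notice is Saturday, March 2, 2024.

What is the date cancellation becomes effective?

From Saturday, March 2, 2024, 8 business days (Mar 4, Mar 5, Mar 6, Mar 7, Mar 8, Mar 11, Mar 12, Mar 13, skipping weekends) brings us to Wednesday, March 13, 2024, which is the last day of the extended delivery period.
Adding 15 calendar days to March 13, 2024 gives March 28, 2024, which is the last day of the consultation period.
The date cancellation becomes effective: 7 calendar days after March 28, 2024 is April 4, 2024.

April 4, 2024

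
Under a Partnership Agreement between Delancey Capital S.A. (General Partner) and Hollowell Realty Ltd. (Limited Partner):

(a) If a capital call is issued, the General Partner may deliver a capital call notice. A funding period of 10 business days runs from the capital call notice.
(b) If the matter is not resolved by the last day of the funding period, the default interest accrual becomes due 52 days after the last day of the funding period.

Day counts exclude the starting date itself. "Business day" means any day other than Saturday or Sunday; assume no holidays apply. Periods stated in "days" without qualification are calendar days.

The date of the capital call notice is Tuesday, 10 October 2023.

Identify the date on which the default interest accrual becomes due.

The last day of the funding period: 10 business days after Tuesday, 10 October 2023, skipping weekends — Oct 11, Oct 12, Oct 13, Oct 16, Oct 17, Oct 18, Oct 19, Oct 20, Oct 23, Oct 24 — lands on Tuesday, 24 October 2023.
The date on which the default interest accrual becomes due: 52 calendar days after 24 October 2023 is 15 December 2023.

15 December 2023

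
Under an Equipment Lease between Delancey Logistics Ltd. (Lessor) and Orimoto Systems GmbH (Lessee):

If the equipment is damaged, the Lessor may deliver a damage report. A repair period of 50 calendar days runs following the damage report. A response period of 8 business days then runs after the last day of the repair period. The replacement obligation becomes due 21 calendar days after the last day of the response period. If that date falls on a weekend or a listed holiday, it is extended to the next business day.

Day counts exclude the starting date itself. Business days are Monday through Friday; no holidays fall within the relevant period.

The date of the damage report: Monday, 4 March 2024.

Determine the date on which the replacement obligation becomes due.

24 May 2024

The last day of the repair period: 50 calendar days after 4 March 2024 is 23 April 2024.
The last day of the response period: 8 business days after Tuesday, 23 April 2024, skipping weekends — Apr 24, Apr 25, Apr 26, Apr 29, Apr 30, May 1, May 2, May 3 — lands on Friday, 3 May 2024.
The date on which the replacement obligation becomes due: 21 calendar days after 3 May 2024 is 24 May 2024. 24 May 2024 is a Friday, so no roll-forward applies.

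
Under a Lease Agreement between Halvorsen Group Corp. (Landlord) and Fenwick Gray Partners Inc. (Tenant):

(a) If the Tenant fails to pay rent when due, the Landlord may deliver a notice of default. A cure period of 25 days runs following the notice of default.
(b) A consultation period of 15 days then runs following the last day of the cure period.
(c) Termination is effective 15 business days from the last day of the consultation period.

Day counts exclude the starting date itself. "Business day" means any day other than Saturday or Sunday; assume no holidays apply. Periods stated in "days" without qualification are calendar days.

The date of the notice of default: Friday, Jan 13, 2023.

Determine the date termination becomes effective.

Mar 15, 2023

The last day of the cure period: 25 calendar days after Jan 13, 2023 is Feb 7, 2023.
The last day of the consultation period: 15 calendar days after Feb 7, 2023 is Feb 22, 2023.
The date termination becomes effective: counting 15 business days from Wednesday, Feb 22, 2023 (Feb 23, Feb 24, Feb 27, Feb 28, …, Mar 13, Mar 14, Mar 15, skipping weekends) reaches Wednesday, Mar 15, 2023.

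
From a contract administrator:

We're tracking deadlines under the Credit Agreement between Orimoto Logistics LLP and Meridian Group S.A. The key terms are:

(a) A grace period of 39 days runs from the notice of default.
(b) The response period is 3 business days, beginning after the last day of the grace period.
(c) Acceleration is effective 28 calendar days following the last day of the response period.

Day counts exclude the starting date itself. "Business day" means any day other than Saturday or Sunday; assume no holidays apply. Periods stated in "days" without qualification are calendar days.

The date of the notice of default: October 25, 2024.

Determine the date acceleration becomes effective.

The last day of the grace period: 39 calendar days after October 25, 2024 is December 3, 2024.
From Tuesday, December 3, 2024, 3 business days (Dec 4, Dec 5, Dec 6, skipping weekends) brings us to Friday, December 6, 2024, which is the last day of the response period.
The date acceleration becomes effective: 28 calendar days after December 6, 2024 is January 3, 2025.

January 3, 2025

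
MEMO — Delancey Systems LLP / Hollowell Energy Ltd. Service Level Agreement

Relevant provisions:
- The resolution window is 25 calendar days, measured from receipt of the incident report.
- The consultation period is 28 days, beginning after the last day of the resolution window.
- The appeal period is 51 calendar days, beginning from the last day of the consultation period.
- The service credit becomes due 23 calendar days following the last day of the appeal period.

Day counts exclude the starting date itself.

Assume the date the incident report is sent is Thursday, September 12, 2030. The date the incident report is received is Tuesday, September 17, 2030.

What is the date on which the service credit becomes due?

Adding 25 calendar days to September 17, 2030 gives October 12, 2030, which is the last day of the resolution window.
Adding 28 calendar days to October 12, 2030 gives November 9, 2030, which is the last day of the consultation period.
The last day of the appeal period: November 9, 2030 + 51 days = December 30, 2030.
The date on which the service credit becomes due: December 30, 2030 + 23 days = January 22, 2031.

January 22, 2031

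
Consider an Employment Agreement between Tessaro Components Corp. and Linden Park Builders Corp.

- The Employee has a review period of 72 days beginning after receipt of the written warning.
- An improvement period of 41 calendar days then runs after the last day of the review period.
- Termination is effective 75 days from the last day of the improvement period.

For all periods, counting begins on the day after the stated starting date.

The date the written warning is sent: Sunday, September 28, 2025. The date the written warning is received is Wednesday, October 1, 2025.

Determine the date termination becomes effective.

April 7, 2026

The last day of the review period: October 1, 2025 + 72 days = December 12, 2025.
The last day of the improvement period: December 12, 2025 + 41 days = January 22, 2026.
The date termination becomes effective: January 22, 2026 + 75 days = April 7, 2026.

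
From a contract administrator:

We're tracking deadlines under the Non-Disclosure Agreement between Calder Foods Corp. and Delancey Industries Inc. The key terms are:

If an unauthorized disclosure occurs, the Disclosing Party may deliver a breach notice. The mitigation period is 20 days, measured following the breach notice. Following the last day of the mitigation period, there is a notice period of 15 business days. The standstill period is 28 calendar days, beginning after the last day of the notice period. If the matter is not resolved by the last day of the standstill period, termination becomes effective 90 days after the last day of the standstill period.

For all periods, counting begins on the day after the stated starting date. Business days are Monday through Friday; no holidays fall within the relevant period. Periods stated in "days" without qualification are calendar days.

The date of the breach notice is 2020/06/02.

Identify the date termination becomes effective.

Adding 20 calendar days to 2020/06/02 gives 2020/06/22, which is the last day of the mitigation period.
The last day of the notice period: 15 business days after Monday, 2020/06/22, skipping weekends — Jun 23, Jun 24, Jun 25, Jun 26, …, Jul 9, Jul 10, Jul 13 — lands on Monday, 2020/07/13.
The last day of the standstill period: 28 calendar days after 2020/07/13 is 2020/08/10.
The date termination becomes effective: 90 calendar days after 2020/08/10 is 2020/11/08.

2020/11/08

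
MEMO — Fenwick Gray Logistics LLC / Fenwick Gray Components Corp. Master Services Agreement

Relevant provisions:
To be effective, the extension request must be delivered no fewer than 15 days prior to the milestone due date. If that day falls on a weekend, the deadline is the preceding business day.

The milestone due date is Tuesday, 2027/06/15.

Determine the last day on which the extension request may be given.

Counting back 15 calendar days from 2027/06/15 gives 2027/05/31. That is a Monday, so no adjustment is needed.

2027/05/31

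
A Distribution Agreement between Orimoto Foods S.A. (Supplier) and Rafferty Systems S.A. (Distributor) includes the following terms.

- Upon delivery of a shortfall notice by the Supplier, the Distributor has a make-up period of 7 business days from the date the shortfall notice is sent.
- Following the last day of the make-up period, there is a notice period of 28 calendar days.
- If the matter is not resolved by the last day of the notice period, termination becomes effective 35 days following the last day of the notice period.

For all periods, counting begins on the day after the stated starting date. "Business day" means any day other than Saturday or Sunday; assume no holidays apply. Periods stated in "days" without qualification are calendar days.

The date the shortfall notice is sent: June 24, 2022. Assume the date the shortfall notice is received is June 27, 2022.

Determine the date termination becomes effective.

From Friday, June 24, 2022, 7 business days (Jun 27, Jun 28, Jun 29, Jun 30, Jul 1, Jul 4, Jul 5, skipping weekends) brings us to Tuesday, July 5, 2022, which is the last day of the make-up period.
Adding 28 calendar days to July 5, 2022 gives August 2, 2022, which is the last day of the notice period.
The date termination becomes effective: August 2, 2022 + 35 days = September 6, 2022.

September 6, 2022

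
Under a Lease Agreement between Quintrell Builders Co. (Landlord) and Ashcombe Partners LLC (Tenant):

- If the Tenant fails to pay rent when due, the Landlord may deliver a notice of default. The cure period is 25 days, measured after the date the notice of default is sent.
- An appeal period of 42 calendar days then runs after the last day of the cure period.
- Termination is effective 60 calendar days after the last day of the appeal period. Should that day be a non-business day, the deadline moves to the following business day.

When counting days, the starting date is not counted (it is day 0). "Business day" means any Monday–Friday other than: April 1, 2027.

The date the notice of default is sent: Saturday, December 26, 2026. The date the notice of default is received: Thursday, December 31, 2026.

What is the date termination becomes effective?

May 3, 2027

Adding 25 calendar days to December 26, 2026 gives January 20, 2027, which is the last day of the cure period.
Adding 42 calendar days to January 20, 2027 gives March 3, 2027, which is the last day of the appeal period.
The date termination becomes effective: 60 calendar days after March 3, 2027 is May 2, 2027. That falls on a Sunday, so it rolls to the next business day, Monday, May 3, 2027.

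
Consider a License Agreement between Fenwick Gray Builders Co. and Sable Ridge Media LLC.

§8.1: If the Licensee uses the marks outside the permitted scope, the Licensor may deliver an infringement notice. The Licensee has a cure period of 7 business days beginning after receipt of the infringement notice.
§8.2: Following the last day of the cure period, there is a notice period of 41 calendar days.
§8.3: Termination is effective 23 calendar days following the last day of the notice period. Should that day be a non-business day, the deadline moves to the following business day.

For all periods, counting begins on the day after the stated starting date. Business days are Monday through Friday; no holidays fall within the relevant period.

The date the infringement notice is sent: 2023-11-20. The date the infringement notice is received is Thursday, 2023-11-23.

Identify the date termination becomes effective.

2024-02-06

From Thursday, 2023-11-23, 7 business days (Nov 24, Nov 27, Nov 28, Nov 29, Nov 30, Dec 1, Dec 4, skipping weekends) brings us to Monday, 2023-12-04, which is the last day of the cure period.
The last day of the notice period: 2023-12-04 + 41 days = 2024-01-14.
The date termination becomes effective: 23 calendar days after 2024-01-14 is 2024-02-06. 2024-02-06 is a Tuesday, so no roll-forward applies.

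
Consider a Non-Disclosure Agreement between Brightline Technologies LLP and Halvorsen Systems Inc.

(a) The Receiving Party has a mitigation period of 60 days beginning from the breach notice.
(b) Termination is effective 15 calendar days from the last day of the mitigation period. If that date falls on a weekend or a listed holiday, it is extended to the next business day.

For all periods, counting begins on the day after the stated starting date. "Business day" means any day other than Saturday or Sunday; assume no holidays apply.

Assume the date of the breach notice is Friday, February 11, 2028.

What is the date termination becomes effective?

April 26, 2028

Adding 60 calendar days to February 11, 2028 gives April 11, 2028, which is the last day of the mitigation period.
Adding 15 calendar days to April 11, 2028 gives April 26, 2028, which is the date termination becomes effective. April 26, 2028 is a Wednesday, so no roll-forward applies.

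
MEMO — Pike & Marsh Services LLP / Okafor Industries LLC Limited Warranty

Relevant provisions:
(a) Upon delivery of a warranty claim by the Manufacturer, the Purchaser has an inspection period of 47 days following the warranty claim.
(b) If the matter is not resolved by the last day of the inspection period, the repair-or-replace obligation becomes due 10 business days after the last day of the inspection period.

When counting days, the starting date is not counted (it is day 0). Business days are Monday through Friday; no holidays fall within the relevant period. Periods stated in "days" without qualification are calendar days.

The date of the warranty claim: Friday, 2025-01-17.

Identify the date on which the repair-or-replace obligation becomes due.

2025-03-19

The last day of the inspection period: 47 calendar days after 2025-01-17 is 2025-03-05.
The date on which the repair-or-replace obligation becomes due: counting 10 business days from Wednesday, 2025-03-05 (Mar 6, Mar 7, Mar 10, Mar 11, Mar 12, Mar 13, Mar 14, Mar 17, Mar 18, Mar 19, skipping weekends) reaches Wednesday, 2025-03-19.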